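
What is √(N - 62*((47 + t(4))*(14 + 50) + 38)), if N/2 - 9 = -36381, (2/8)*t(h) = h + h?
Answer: 2*I*√97143 ≈ 623.36*I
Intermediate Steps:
t(h) = 8*h (t(h) = 4*(h + h) = 4*(2*h) = 8*h)
N = -72744 (N = 18 + 2*(-36381) = 18 - 72762 = -72744)
√(N - 62*((47 + t(4))*(14 + 50) + 38)) = √(-72744 - 62*((47 + 8*4)*(14 + 50) + 38)) = √(-72744 - 62*((47 + 32)*64 + 38)) = √(-72744 - 62*(79*64 + 38)) = √(-72744 - 62*(5056 + 38)) = √(-72744 - 62*5094) = √(-72744 - 315828) = √(-388572) = 2*I*√97143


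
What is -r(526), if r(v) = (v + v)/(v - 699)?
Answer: 1052/173 ≈ 6.0809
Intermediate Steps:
r(v) = 2*v/(-699 + v) (r(v) = (2*v)/(-699 + v) = 2*v/(-699 + v))
-r(526) = -2*526/(-699 + 526) = -2*526/(-173) = -2*526*(-1)/173 = -1*(-1052/173) = 1052/173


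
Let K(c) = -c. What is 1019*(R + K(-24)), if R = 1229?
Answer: 1276807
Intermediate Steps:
1019*(R + K(-24)) = 1019*(1229 - 1*(-24)) = 1019*(1229 + 24) = 1019*1253 = 1276807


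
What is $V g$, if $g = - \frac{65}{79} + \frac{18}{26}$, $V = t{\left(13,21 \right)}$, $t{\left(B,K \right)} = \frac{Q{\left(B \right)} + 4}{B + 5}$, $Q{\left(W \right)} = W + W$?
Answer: $- \frac{670}{3081} \approx -0.21746$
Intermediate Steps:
$Q{\left(W \right)} = 2 W$
$t{\left(B,K \right)} = \frac{4 + 2 B}{5 + B}$ ($t{\left(B,K \right)} = \frac{2 B + 4}{B + 5} = \frac{4 + 2 B}{5 + B}$)
$V = \frac{5}{3}$ ($V = \frac{2 \left(2 + 13\right)}{5 + 13} = 2 \cdot \frac{1}{18} \cdot 15 = \frac{5}{3} \approx 1.6667$)
$g = - \frac{134}{1027}$ ($g = \left(-65\right) \frac{1}{79} + 18 \cdot \frac{1}{26} = - \frac{65}{79} + \frac{9}{13} = - \frac{134}{1027} \approx -0.13048$)
$V g = \frac{5}{3} \left(- \frac{134}{1027}\right) = - \frac{670}{3081}$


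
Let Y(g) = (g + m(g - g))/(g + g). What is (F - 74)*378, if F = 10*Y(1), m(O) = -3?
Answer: -31752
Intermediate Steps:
Y(g) = (-3 + g)/(2*g) (Y(g) = (g - 3)/(g + g) = (-3 + g)/((2*g)) = (-3 + g)*(1/(2*g)) = (-3 + g)/(2*g))
F = -10 (F = 10*((½)*(-3 + 1)/1) = 10*((½)*1*(-2)) = 10*(-1) = -10)
(F - 74)*378 = (-10 - 74)*378 = -84*378 = -31752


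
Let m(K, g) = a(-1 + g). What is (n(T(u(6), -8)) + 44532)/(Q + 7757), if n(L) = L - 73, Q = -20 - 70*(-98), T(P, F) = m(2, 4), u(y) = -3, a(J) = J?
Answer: 4042/1327 ≈ 3.0460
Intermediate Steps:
m(K, g) = -1 + g
T(P, F) = 3 (T(P, F) = -1 + 4 = 3)
Q = 6840 (Q = -20 + 6860 = 6840)
n(L) = -73 + L
(n(T(u(6), -8)) + 44532)/(Q + 7757) = ((-73 + 3) + 44532)/(6840 + 7757) = (-70 + 44532)/14597 = 44462*(1/14597) = 4042/1327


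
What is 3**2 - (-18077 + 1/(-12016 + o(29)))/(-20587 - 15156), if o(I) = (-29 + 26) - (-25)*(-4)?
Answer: 3679449589/433169417 ≈ 8.4942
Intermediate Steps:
o(I) = -103 (o(I) = -3 - 1*100 = -3 - 100 = -103)
3**2 - (-18077 + 1/(-12016 + o(29)))/(-20587 - 15156) = 3**2 - (-18077 + 1/(-12016 - 103))/(-20587 - 15156) = 9 - (-18077 + 1/(-12119))/(-35743) = 9 - (-18077 - 1/12119)*(-1)/35743 = 9 - (-219075164)*(-1)/(12119*35743) = 9 - 1*219075164/433169417 = 9 - 219075164/433169417 = 3679449589/433169417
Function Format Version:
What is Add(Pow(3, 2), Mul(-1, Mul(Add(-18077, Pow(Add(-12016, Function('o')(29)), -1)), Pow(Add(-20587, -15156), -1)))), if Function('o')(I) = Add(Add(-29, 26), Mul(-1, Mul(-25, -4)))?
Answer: Rational(3679449589, 433169417) ≈ 8.4942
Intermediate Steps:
Function('o')(I) = -103 (Function('o')(I) = Add(-3, Mul(-1, 100)) = Add(-3, -100) = -103)
Add(Pow(3, 2), Mul(-1, Mul(Add(-18077, Pow(Add(-12016, Function('o')(29)), -1)), Pow(Add(-20587, -15156), -1)))) = Add(Pow(3, 2), Mul(-1, Mul(Add(-18077, Pow(Add(-12016, -103), -1)), Pow(Add(-20587, -15156), -1)))) = Add(9, Mul(-1, Mul(Add(-18077, Pow(-12119, -1)), Pow(-35743, -1)))) = Add(9, Mul(-1, Mul(Add(-18077, Rational(-1, 12119)), Rational(-1, 35743)))) = Add(9, Mul(-1, Mul(Rational(-219075164, 12119), Rational(-1, 35743)))) = Add(9, Mul(-1, Rational(219075164, 433169417))) = Add(9, Rational(-219075164, 433169417)) = Rational(3679449589, 433169417)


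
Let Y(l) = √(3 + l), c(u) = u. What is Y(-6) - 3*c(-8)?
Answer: 24 + I*√3 ≈ 24.0 + 1.732*I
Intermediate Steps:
Y(-6) - 3*c(-8) = √(3 - 6) - 3*(-8) = √(-3) + 24 = I*√3 + 24 = 24 + I*√3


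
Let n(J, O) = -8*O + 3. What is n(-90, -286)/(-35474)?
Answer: -2291/35474 ≈ -0.064582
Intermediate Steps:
n(J, O) = 3 - 8*O
n(-90, -286)/(-35474) = (3 - 8*(-286))/(-35474) = (3 + 2288)*(-1/35474) = 2291*(-1/35474) = -2291/35474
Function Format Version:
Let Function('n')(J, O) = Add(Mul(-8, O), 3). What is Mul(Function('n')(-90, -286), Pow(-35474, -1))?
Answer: Rational(-2291, 35474) ≈ -0.064582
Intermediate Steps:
Function('n')(J, O) = Add(3, Mul(-8, O))
Mul(Function('n')(-90, -286), Pow(-35474, -1)) = Mul(Add(3, Mul(-8, -286)), Pow(-35474, -1)) = Mul(Add(3, 2288), Rational(-1, 35474)) = Mul(2291, Rational(-1, 35474)) = Rational(-2291, 35474)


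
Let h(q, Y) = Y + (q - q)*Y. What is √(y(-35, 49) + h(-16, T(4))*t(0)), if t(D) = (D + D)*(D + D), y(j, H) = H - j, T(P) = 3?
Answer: 2*√21 ≈ 9.1651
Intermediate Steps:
t(D) = 4*D² (t(D) = (2*D)*(2*D) = 4*D²)
h(q, Y) = Y (h(q, Y) = Y + 0*Y = Y + 0 = Y)
√(y(-35, 49) + h(-16, T(4))*t(0)) = √((49 - 1*(-35)) + 3*(4*0²)) = √((49 + 35) + 3*(4*0)) = √(84 + 3*0) = √(84 + 0) = √84 = 2*√21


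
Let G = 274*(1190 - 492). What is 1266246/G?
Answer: 633123/95626 ≈ 6.6208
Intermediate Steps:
G = 191252 (G = 274*698 = 191252)
1266246/G = 1266246/191252 = 1266246*(1/191252) = 633123/95626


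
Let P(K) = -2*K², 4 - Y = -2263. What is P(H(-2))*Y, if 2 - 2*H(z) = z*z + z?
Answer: 0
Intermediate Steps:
Y = 2267 (Y = 4 - 1*(-2263) = 4 + 2263 = 2267)
H(z) = 1 - z/2 - z²/2 (H(z) = 1 - (z*z + z)/2 = 1 - (z² + z)/2 = 1 - (z + z²)/2 = 1 + (-z/2 - z²/2) = 1 - z/2 - z²/2)
P(H(-2))*Y = -2*(1 - ½*(-2) - ½*(-2)²)²*2267 = -2*(1 + 1 - ½*4)²*2267 = -2*(1 + 1 - 2)²*2267 = -2*0²*2267 = -2*0*2267 = 0*2267 = 0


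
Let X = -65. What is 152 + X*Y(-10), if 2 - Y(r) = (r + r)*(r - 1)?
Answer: 14322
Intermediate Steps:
Y(r) = 2 - 2*r*(-1 + r) (Y(r) = 2 - (r + r)*(r - 1) = 2 - 2*r*(-1 + r))
152 + X*Y(-10) = 152 - 65*(2 - 2*(-10)² + 2*(-10)) = 152 - 65*(2 - 2*100 - 20) = 152 - 65*(2 - 200 - 20) = 152 - 65*(-218) = 152 + 14170 = 14322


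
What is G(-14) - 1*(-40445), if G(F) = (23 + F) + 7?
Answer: 40461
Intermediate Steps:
G(F) = 30 + F
G(-14) - 1*(-40445) = (30 - 14) - 1*(-40445) = 16 + 40445 = 40461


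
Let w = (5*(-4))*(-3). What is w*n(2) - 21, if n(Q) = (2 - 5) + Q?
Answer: -81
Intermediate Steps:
w = 60 (w = -20*(-3) = 60)
n(Q) = -3 + Q
w*n(2) - 21 = 60*(-3 + 2) - 21 = 60*(-1) - 21 = -60 - 21 = -81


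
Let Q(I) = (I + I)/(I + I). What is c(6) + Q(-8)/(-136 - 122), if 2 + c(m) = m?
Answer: 1031/258 ≈ 3.9961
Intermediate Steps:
Q(I) = 1 (Q(I) = (2*I)/((2*I)) = (2*I)*(1/(2*I)) = 1)
c(m) = -2 + m
c(6) + Q(-8)/(-136 - 122) = (-2 + 6) + 1/(-136 - 122) = 4 + 1/(-258) = 4 + 1*(-1/258) = 4 - 1/258 = 1031/258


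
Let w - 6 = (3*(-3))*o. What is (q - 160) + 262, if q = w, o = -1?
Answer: 117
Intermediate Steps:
w = 15 (w = 6 + (3*(-3))*(-1) = 6 - 9*(-1) = 6 + 9 = 15)
q = 15
(q - 160) + 262 = (15 - 160) + 262 = -145 + 262 = 117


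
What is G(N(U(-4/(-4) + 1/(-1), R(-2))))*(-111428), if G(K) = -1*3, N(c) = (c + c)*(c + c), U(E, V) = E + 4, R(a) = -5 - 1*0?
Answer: 334284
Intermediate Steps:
R(a) = -5 (R(a) = -5 + 0 = -5)
U(E, V) = 4 + E
N(c) = 4*c² (N(c) = (2*c)*(2*c) = 4*c²)
G(K) = -3
G(N(U(-4/(-4) + 1/(-1), R(-2))))*(-111428) = -3*(-111428) = 334284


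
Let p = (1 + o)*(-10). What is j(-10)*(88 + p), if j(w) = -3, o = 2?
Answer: -174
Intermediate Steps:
p = -30 (p = (1 + 2)*(-10) = 3*(-10) = -30)
j(-10)*(88 + p) = -3*(88 - 30) = -3*58 = -174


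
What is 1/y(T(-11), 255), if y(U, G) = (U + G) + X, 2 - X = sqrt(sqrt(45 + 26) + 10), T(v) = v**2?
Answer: 1/(378 - sqrt(10 + sqrt(71))) ≈ 0.0026759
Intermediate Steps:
X = 2 - sqrt(10 + sqrt(71)) (X = 2 - sqrt(sqrt(45 + 26) + 10) = 2 - sqrt(sqrt(71) + 10) = 2 - sqrt(10 + sqrt(71)) ≈ -2.2926)
y(U, G) = 2 + G + U - sqrt(10 + sqrt(71)) (y(U, G) = (U + G) + (2 - sqrt(10 + sqrt(71))) = (G + U) + (2 - sqrt(10 + sqrt(71))) = 2 + G + U - sqrt(10 + sqrt(71)))
1/y(T(-11), 255) = 1/(2 + 255 + (-11)**2 - sqrt(10 + sqrt(71))) = 1/(2 + 255 + 121 - sqrt(10 + sqrt(71))) = 1/(378 - sqrt(10 + sqrt(71)))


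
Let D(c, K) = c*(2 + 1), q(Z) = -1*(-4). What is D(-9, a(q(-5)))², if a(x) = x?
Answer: 729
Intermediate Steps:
q(Z) = 4
D(c, K) = 3*c (D(c, K) = c*3 = 3*c)
D(-9, a(q(-5)))² = (3*(-9))² = (-27)² = 729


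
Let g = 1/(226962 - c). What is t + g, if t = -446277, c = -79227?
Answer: -136645108352/306189 ≈ -4.4628e+5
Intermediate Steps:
g = 1/306189 (g = 1/(226962 - 1*(-79227)) = 1/(226962 + 79227) = 1/306189 ≈ 3.2660e-6)
t + g = -446277 + 1/306189 = -136645108352/306189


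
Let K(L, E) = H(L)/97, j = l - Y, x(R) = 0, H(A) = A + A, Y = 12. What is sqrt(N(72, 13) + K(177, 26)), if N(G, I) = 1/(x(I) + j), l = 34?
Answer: sqrt(16826590)/2134 ≈ 1.9222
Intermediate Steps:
H(A) = 2*A
j = 22 (j = 34 - 1*12 = 34 - 12 = 22)
K(L, E) = 2*L/97 (K(L, E) = (2*L)/97 = (2*L)*(1/97) = 2*L/97)
N(G, I) = 1/22 (N(G, I) = 1/(0 + 22) = 1/22)
sqrt(N(72, 13) + K(177, 26)) = sqrt(1/22 + (2/97)*177) = sqrt(1/22 + 354/97) = sqrt(7885/2134) = sqrt(16826590)/2134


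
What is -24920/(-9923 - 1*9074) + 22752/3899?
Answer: 529382824/74069303 ≈ 7.1471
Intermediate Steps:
-24920/(-9923 - 1*9074) + 22752/3899 = -24920/(-9923 - 9074) + 22752*(1/3899) = -24920/(-18997) + 22752/3899 = -24920*(-1/18997) + 22752/3899 = 24920/18997 + 22752/3899 = 529382824/74069303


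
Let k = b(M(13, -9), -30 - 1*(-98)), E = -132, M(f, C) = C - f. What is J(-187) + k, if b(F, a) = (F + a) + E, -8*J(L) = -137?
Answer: -551/8 ≈ -68.875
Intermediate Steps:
J(L) = 137/8 (J(L) = -⅛*(-137) = 137/8)
b(F, a) = -132 + F + a (b(F, a) = (F + a) - 132 = -132 + F + a)
k = -86 (k = -132 + (-9 - 1*13) + (-30 - 1*(-98)) = -132 + (-9 - 13) + (-30 + 98) = -132 - 22 + 68 = -86)
J(-187) + k = 137/8 - 86 = -551/8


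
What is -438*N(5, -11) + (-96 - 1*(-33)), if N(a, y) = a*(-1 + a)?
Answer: -8823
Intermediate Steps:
-438*N(5, -11) + (-96 - 1*(-33)) = -2190*(-1 + 5) + (-96 - 1*(-33)) = -2190*4 + (-96 + 33) = -438*20 - 63 = -8760 - 63 = -8823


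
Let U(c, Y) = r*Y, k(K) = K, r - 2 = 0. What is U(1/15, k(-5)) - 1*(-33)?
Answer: 23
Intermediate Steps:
r = 2 (r = 2 + 0 = 2)
U(c, Y) = 2*Y
U(1/15, k(-5)) - 1*(-33) = 2*(-5) - 1*(-33) = -10 + 33 = 23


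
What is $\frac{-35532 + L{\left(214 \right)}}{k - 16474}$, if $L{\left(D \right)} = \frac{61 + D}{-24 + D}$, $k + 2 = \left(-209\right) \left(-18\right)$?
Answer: $\frac{1350161}{483132} \approx 2.7946$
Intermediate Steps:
$k = 3760$ ($k = -2 - -3762 = -2 + 3762 = 3760$)
$L{\left(D \right)} = \frac{61 + D}{-24 + D}$
$\frac{-35532 + L{\left(214 \right)}}{k - 16474} = \frac{-35532 + \frac{61 + 214}{-24 + 214}}{3760 - 16474} = \frac{-35532 + \frac{1}{190} \cdot 275}{-12714} = \left(-35532 + \frac{1}{190} \cdot 275\right) \left(- \frac{1}{12714}\right) = \left(-35532 + \frac{55}{38}\right) \left(- \frac{1}{12714}\right) = \left(- \frac{1350161}{38}\right) \left(- \frac{1}{12714}\right) = \frac{1350161}{483132}$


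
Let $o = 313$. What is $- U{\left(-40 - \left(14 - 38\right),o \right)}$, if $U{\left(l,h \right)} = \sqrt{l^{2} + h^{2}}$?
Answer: $- 5 \sqrt{3929} \approx -313.41$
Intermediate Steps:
$U{\left(l,h \right)} = \sqrt{h^{2} + l^{2}}$
$- U{\left(-40 - \left(14 - 38\right),o \right)} = - \sqrt{313^{2} + \left(-40 - \left(14 - 38\right)\right)^{2}} = - \sqrt{97969 + \left(-40 - -24\right)^{2}} = - \sqrt{97969 + \left(-40 + 24\right)^{2}} = - \sqrt{97969 + \left(-16\right)^{2}} = - \sqrt{97969 + 256} = - \sqrt{98225} = - 5 \sqrt{3929}$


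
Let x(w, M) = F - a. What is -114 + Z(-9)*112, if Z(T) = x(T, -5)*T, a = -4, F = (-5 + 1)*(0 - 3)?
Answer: -16242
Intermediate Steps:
F = 12 (F = -4*(-3) = 12)
x(w, M) = 16 (x(w, M) = 12 - 1*(-4) = 12 + 4 = 16)
Z(T) = 16*T
-114 + Z(-9)*112 = -114 + (16*(-9))*112 = -114 - 144*112 = -114 - 16128 = -16242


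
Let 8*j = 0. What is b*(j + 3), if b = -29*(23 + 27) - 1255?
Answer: -8115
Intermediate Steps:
j = 0 (j = (1/8)*0 = 0)
b = -2705 (b = -29*50 - 1255 = -1450 - 1255 = -2705)
b*(j + 3) = -2705*(0 + 3) = -2705*3 = -8115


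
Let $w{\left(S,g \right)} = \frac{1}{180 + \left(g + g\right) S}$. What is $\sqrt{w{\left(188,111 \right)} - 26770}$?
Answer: $\frac{i \sqrt{11758394931801}}{20958} \approx 163.62 i$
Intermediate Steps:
$w{\left(S,g \right)} = \frac{1}{180 + 2 S g}$ ($w{\left(S,g \right)} = \frac{1}{180 + 2 g S} = \frac{1}{180 + 2 S g}$)
$\sqrt{w{\left(188,111 \right)} - 26770} = \sqrt{\frac{1}{2 \left(90 + 188 \cdot 111\right)} - 26770} = \sqrt{\frac{1}{2 \left(90 + 20868\right)} - 26770} = \sqrt{\frac{1}{2 \cdot 20958} - 26770} = \sqrt{\frac{1}{2} \cdot \frac{1}{20958} - 26770} = \sqrt{\frac{1}{41916} - 26770} = \sqrt{- \frac{1122091319}{41916}} = \frac{i \sqrt{11758394931801}}{20958}$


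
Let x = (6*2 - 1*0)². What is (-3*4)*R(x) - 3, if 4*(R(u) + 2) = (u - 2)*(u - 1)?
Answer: -60897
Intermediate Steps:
x = 144 (x = (12 + 0)² = 12² = 144)
R(u) = -2 + (-1 + u)*(-2 + u)/4 (R(u) = -2 + ((u - 2)*(u - 1))/4 = -2 + ((-2 + u)*(-1 + u))/4 = -2 + ((-1 + u)*(-2 + u))/4 = -2 + (-1 + u)*(-2 + u)/4)
(-3*4)*R(x) - 3 = (-3*4)*(-3/2 - ¾*144 + (¼)*144²) - 3 = -12*(-3/2 - 108 + (¼)*20736) - 3 = -12*(-3/2 - 108 + 5184) - 3 = -12*10149/2 - 3 = -60894 - 3 = -60897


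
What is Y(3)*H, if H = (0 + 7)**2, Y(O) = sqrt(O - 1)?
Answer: 49*sqrt(2) ≈ 69.297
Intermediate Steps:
Y(O) = sqrt(-1 + O)
H = 49 (H = 7**2 = 49)
Y(3)*H = sqrt(-1 + 3)*49 = sqrt(2)*49 = 49*sqrt(2)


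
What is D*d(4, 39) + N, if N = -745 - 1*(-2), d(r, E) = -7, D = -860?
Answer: 5277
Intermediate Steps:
N = -743 (N = -745 + 2 = -743)
D*d(4, 39) + N = -860*(-7) - 743 = 6020 - 743 = 5277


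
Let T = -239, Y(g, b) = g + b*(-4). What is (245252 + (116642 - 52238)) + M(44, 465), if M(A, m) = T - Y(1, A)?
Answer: 309592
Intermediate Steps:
Y(g, b) = g - 4*b
M(A, m) = -240 + 4*A (M(A, m) = -239 - (1 - 4*A) = -239 + (-1 + 4*A) = -240 + 4*A)
(245252 + (116642 - 52238)) + M(44, 465) = (245252 + (116642 - 52238)) + (-240 + 4*44) = (245252 + 64404) + (-240 + 176) = 309656 - 64 = 309592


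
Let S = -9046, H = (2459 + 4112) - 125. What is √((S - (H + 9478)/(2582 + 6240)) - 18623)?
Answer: 3*I*√59820963059/4411 ≈ 166.35*I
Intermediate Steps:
H = 6446 (H = 6571 - 125 = 6446)
√((S - (H + 9478)/(2582 + 6240)) - 18623) = √((-9046 - (6446 + 9478)/(2582 + 6240)) - 18623) = √((-9046 - 15924/8822) - 18623) = √((-9046 - 1*7962/4411) - 18623) = √((-9046 - 7962/4411) - 18623) = √(-39909868/4411 - 18623) = √(-122055921/4411) = 3*I*√59820963059/4411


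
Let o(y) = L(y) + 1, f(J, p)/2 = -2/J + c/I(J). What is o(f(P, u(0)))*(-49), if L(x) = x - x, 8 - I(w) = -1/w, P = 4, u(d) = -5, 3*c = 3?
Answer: -49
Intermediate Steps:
c = 1 (c = (⅓)*3 = 1)
I(w) = 8 + 1/w (I(w) = 8 - (-1)/w = 8 + 1/w)
L(x) = 0
f(J, p) = -4/J + 2/(8 + 1/J) (f(J, p) = 2*(-2/J + 1/(8 + 1/J)) = 2*(1/(8 + 1/J) - 2/J) = -4/J + 2/(8 + 1/J))
o(y) = 1 (o(y) = 0 + 1 = 1)
o(f(P, u(0)))*(-49) = 1*(-49) = -49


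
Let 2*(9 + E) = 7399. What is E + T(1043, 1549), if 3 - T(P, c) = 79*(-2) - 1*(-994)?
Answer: 5715/2 ≈ 2857.5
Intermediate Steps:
T(P, c) = -833 (T(P, c) = 3 - (79*(-2) - 1*(-994)) = 3 - (-158 + 994) = 3 - 1*836 = 3 - 836 = -833)
E = 7381/2 (E = -9 + (½)*7399 = -9 + 7399/2 = 7381/2 ≈ 3690.5)
E + T(1043, 1549) = 7381/2 - 833 = 5715/2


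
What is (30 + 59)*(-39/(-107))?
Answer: 3471/107 ≈ 32.439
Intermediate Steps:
(30 + 59)*(-39/(-107)) = 89*(-39*(-1/107)) = 89*(39/107) = 3471/107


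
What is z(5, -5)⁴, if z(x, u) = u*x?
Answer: 390625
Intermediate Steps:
z(5, -5)⁴ = (-5*5)⁴ = (-25)⁴ = 390625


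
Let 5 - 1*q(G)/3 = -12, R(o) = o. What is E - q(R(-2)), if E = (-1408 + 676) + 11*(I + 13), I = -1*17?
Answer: -827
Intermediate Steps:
I = -17
q(G) = 51 (q(G) = 15 - 3*(-12) = 15 + 36 = 51)
E = -776 (E = (-1408 + 676) + 11*(-17 + 13) = -732 + 11*(-4) = -732 - 44 = -776)
E - q(R(-2)) = -776 - 1*51 = -776 - 51 = -827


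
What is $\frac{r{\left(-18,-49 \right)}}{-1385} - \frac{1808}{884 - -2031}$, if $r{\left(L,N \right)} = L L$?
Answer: $- \frac{689708}{807455} \approx -0.85418$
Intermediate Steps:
$r{\left(L,N \right)} = L^{2}$
$\frac{r{\left(-18,-49 \right)}}{-1385} - \frac{1808}{884 - -2031} = \frac{\left(-18\right)^{2}}{-1385} - \frac{1808}{884 - -2031} = 324 \left(- \frac{1}{1385}\right) - \frac{1808}{884 + 2031} = - \frac{324}{1385} - \frac{1808}{2915} = - \frac{689708}{807455}$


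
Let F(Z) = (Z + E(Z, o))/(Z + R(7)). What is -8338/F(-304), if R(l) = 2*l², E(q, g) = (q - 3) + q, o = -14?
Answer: -1717628/915 ≈ -1877.2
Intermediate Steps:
E(q, g) = -3 + 2*q (E(q, g) = (-3 + q) + q = -3 + 2*q)
F(Z) = (-3 + 3*Z)/(98 + Z) (F(Z) = (Z + (-3 + 2*Z))/(Z + 2*7²) = (-3 + 3*Z)/(Z + 2*49) = (-3 + 3*Z)/(Z + 98) = (-3 + 3*Z)/(98 + Z))
-8338/F(-304) = -8338*(98 - 304)/(3*(-1 - 304)) = -8338/(3*(-305)/(-206)) = -8338/(3*(-1/206)*(-305)) = -8338/915/206 = -8338*206/915 = -1717628/915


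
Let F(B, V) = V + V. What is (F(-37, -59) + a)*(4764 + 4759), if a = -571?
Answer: -6561347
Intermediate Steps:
F(B, V) = 2*V
(F(-37, -59) + a)*(4764 + 4759) = (2*(-59) - 571)*(4764 + 4759) = (-118 - 571)*9523 = -689*9523 = -6561347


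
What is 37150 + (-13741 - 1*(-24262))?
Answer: 47671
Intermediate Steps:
37150 + (-13741 - 1*(-24262)) = 37150 + (-13741 + 24262) = 37150 + 10521 = 47671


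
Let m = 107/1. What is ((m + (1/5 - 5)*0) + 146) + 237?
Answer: 490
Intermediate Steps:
m = 107 (m = 107*1 = 107)
((m + (1/5 - 5)*0) + 146) + 237 = ((107 + (1/5 - 5)*0) + 146) + 237 = ((107 + (⅕ - 5)*0) + 146) + 237 = ((107 - 24/5*0) + 146) + 237 = ((107 + 0) + 146) + 237 = (107 + 146) + 237 = 253 + 237 = 490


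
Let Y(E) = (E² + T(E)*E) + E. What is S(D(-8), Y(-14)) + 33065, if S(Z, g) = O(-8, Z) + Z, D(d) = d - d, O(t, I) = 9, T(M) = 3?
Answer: 33074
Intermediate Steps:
Y(E) = E² + 4*E (Y(E) = (E² + 3*E) + E = E² + 4*E)
D(d) = 0
S(Z, g) = 9 + Z
S(D(-8), Y(-14)) + 33065 = (9 + 0) + 33065 = 9 + 33065 = 33074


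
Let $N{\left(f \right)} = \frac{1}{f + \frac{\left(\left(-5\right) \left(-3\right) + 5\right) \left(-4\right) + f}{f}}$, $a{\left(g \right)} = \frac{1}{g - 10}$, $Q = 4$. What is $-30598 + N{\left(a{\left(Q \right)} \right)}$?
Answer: $- \frac{88275224}{2885} \approx -30598.0$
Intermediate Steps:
$a{\left(g \right)} = \frac{1}{-10 + g}$
$N{\left(f \right)} = \frac{1}{f + \frac{-80 + f}{f}}$ ($N{\left(f \right)} = \frac{1}{f + \frac{\left(15 + 5\right) \left(-4\right) + f}{f}} = \frac{1}{f + \frac{20 \left(-4\right) + f}{f}} = \frac{1}{f + \frac{-80 + f}{f}}$)
$-30598 + N{\left(a{\left(Q \right)} \right)} = -30598 + \frac{1}{\left(-10 + 4\right) \left(-80 + \frac{1}{-10 + 4} + \left(\frac{1}{-10 + 4}\right)^{2}\right)} = -30598 + \frac{1}{\left(-6\right) \left(-80 + \frac{1}{-6} + \left(\frac{1}{-6}\right)^{2}\right)} = -30598 - \frac{1}{6 \left(-80 - \frac{1}{6} + \left(- \frac{1}{6}\right)^{2}\right)} = -30598 - \frac{1}{6 \left(-80 - \frac{1}{6} + \frac{1}{36}\right)} = -30598 - \frac{1}{6 \left(- \frac{2885}{36}\right)} = -30598 - - \frac{6}{2885} = -30598 + \frac{6}{2885} = - \frac{88275224}{2885}$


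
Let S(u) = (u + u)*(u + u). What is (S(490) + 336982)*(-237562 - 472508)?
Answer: -921232036740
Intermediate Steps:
S(u) = 4*u**2 (S(u) = (2*u)*(2*u) = 4*u**2)
(S(490) + 336982)*(-237562 - 472508) = (4*490**2 + 336982)*(-237562 - 472508) = (4*240100 + 336982)*(-710070) = (960400 + 336982)*(-710070) = 1297382*(-710070) = -921232036740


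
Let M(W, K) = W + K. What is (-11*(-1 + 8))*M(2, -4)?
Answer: 154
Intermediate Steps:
M(W, K) = K + W
(-11*(-1 + 8))*M(2, -4) = (-11*(-1 + 8))*(-4 + 2) = -11*7*(-2) = -77*(-2) = 154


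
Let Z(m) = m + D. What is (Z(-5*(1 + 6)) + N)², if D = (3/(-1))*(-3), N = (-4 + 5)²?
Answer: 625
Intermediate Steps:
N = 1 (N = 1² = 1)
D = 9 (D = (3*(-1))*(-3) = -3*(-3) = 9)
Z(m) = 9 + m (Z(m) = m + 9 = 9 + m)
(Z(-5*(1 + 6)) + N)² = ((9 - 5*(1 + 6)) + 1)² = ((9 - 5*7) + 1)² = ((9 - 35) + 1)² = (-26 + 1)² = (-25)² = 625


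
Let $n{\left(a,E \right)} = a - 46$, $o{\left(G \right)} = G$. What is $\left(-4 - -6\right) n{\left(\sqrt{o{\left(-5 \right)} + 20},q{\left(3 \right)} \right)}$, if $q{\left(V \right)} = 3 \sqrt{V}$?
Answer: $-92 + 2 \sqrt{15} \approx -84.254$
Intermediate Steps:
$n{\left(a,E \right)} = -46 + a$
$\left(-4 - -6\right) n{\left(\sqrt{o{\left(-5 \right)} + 20},q{\left(3 \right)} \right)} = \left(-4 - -6\right) \left(-46 + \sqrt{-5 + 20}\right) = \left(-4 + 6\right) \left(-46 + \sqrt{15}\right) = 2 \left(-46 + \sqrt{15}\right) = -92 + 2 \sqrt{15}$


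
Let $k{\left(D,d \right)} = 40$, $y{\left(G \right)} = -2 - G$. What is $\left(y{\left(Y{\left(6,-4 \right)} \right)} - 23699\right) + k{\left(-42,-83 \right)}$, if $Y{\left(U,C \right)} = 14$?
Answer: $-23675$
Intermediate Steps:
$\left(y{\left(Y{\left(6,-4 \right)} \right)} - 23699\right) + k{\left(-42,-83 \right)} = \left(\left(-2 - 14\right) - 23699\right) + 40 = \left(-16 - 23699\right) + 40 = -23715 + 40 = -23675$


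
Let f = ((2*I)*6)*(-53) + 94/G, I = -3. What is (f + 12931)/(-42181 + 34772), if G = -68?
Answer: -504479/251906 ≈ -2.0026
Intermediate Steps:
f = 64825/34 (f = ((2*(-3))*6)*(-53) + 94/(-68) = -6*6*(-53) + 94*(-1/68) = -36*(-53) - 47/34 = 1908 - 47/34 = 64825/34 ≈ 1906.6)
(f + 12931)/(-42181 + 34772) = (64825/34 + 12931)/(-42181 + 34772) = (504479/34)/(-7409) = (504479/34)*(-1/7409) = -504479/251906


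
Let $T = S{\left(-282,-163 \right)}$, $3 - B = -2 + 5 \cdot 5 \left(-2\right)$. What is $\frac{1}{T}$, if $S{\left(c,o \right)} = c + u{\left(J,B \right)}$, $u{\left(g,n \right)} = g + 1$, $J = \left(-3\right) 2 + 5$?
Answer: $- \frac{1}{282} \approx -0.0035461$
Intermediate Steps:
$B = 55$ ($B = 3 - \left(-2 + 5 \cdot 5 \left(-2\right)\right) = 3 - \left(-2 + 5 \left(-10\right)\right) = 3 - \left(-2 - 50\right) = 3 - -52 = 3 + 52 = 55$)
$J = -1$ ($J = -6 + 5 = -1$)
$u{\left(g,n \right)} = 1 + g$
$S{\left(c,o \right)} = c$ ($S{\left(c,o \right)} = c + \left(1 - 1\right) = c + 0 = c$)
$T = -282$
$\frac{1}{T} = \frac{1}{-282} = - \frac{1}{282}$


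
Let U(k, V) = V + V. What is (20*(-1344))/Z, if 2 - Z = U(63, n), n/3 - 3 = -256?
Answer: -336/19 ≈ -17.684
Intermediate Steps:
n = -759 (n = 9 + 3*(-256) = 9 - 768 = -759)
U(k, V) = 2*V
Z = 1520 (Z = 2 - 2*(-759) = 2 - 1*(-1518) = 2 + 1518 = 1520)
(20*(-1344))/Z = (20*(-1344))/1520 = -26880*1/1520 = -336/19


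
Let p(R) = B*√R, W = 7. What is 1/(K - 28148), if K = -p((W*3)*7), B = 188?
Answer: -7037/196778584 + 329*√3/196778584 ≈ -3.2865e-5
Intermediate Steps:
p(R) = 188*√R
K = -1316*√3 (K = -188*√((7*3)*7) = -188*√(21*7) = -188*√147 = -188*7*√3 = -1316*√3 ≈ -2279.4)
1/(K - 28148) = 1/(-1316*√3 - 28148) = 1/(-28148 - 1316*√3)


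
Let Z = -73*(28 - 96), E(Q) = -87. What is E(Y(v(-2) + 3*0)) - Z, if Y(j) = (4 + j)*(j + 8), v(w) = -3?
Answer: -5051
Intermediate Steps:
Y(j) = (4 + j)*(8 + j)
Z = 4964 (Z = -73*(-68) = 4964)
E(Y(v(-2) + 3*0)) - Z = -87 - 1*4964 = -87 - 4964 = -5051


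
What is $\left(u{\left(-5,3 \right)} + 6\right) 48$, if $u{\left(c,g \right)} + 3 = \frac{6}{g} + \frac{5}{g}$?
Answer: $320$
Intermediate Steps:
$u{\left(c,g \right)} = -3 + \frac{11}{g}$ ($u{\left(c,g \right)} = -3 + \left(\frac{6}{g} + \frac{5}{g}\right) = -3 + \frac{11}{g}$)
$\left(u{\left(-5,3 \right)} + 6\right) 48 = \left(\left(-3 + \frac{11}{3}\right) + 6\right) 48 = \left(\frac{2}{3} + 6\right) 48 = \frac{20}{3} \cdot 48 = 320$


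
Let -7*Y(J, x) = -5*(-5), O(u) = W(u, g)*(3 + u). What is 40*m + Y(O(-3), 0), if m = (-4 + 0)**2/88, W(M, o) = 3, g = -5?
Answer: 285/77 ≈ 3.7013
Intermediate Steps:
O(u) = 9 + 3*u (O(u) = 3*(3 + u) = 9 + 3*u)
Y(J, x) = -25/7 (Y(J, x) = -(-5)*(-5)/7 = -1/7*25 = -25/7)
m = 2/11 (m = (-4)**2*(1/88) = 16*(1/88) = 2/11 ≈ 0.18182)
40*m + Y(O(-3), 0) = 40*(2/11) - 25/7 = 80/11 - 25/7 = 285/77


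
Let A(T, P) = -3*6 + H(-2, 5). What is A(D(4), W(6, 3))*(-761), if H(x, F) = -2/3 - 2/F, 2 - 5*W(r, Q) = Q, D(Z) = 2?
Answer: 217646/15 ≈ 14510.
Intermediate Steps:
W(r, Q) = ⅖ - Q/5
H(x, F) = -⅔ - 2/F (H(x, F) = -2*⅓ - 2/F = -⅔ - 2/F)
A(T, P) = -286/15 (A(T, P) = -3*6 + (-⅔ - 2/5) = -18 + (-⅔ - 2*⅕) = -18 + (-⅔ - ⅖) = -18 - 16/15 = -286/15)
A(D(4), W(6, 3))*(-761) = -286/15*(-761) = 217646/15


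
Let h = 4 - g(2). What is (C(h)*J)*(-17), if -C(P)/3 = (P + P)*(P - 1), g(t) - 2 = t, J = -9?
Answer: 0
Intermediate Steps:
g(t) = 2 + t
h = 0 (h = 4 - (2 + 2) = 4 - 1*4 = 4 - 4 = 0)
C(P) = -6*P*(-1 + P) (C(P) = -3*(P + P)*(P - 1) = -3*2*P*(-1 + P) = -6*P*(-1 + P))
(C(h)*J)*(-17) = ((6*0*(1 - 1*0))*(-9))*(-17) = ((6*0*(1 + 0))*(-9))*(-17) = ((6*0*1)*(-9))*(-17) = (0*(-9))*(-17) = 0*(-17) = 0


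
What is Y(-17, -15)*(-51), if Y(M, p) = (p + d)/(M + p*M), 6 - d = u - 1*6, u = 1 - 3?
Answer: 3/14 ≈ 0.21429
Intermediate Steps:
u = -2
d = 14 (d = 6 - (-2 - 1*6) = 6 - (-2 - 6) = 6 - 1*(-8) = 6 + 8 = 14)
Y(M, p) = (14 + p)/(M + M*p) (Y(M, p) = (p + 14)/(M + p*M) = (14 + p)/(M + M*p))
Y(-17, -15)*(-51) = ((14 - 15)/((-17)*(1 - 15)))*(-51) = -1/17*(-1)/(-14)*(-51) = -1/17*(-1/14)*(-1)*(-51) = -1/238*(-51) = 3/14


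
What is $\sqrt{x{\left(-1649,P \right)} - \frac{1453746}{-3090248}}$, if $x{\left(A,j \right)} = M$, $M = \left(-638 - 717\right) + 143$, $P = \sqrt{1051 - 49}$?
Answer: $\frac{3 i \sqrt{1639691383015}}{110366} \approx 34.807 i$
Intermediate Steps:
$P = \sqrt{1002} \approx 31.654$
$M = -1212$ ($M = -1355 + 143 = -1212$)
$x{\left(A,j \right)} = -1212$
$\sqrt{x{\left(-1649,P \right)} - \frac{1453746}{-3090248}} = \sqrt{-1212 - \frac{1453746}{-3090248}} = \sqrt{-1212 - - \frac{103839}{220732}} = \sqrt{-1212 + \frac{103839}{220732}} = \sqrt{- \frac{267423345}{220732}} = \frac{3 i \sqrt{1639691383015}}{110366}$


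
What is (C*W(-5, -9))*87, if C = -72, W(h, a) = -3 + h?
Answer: 50112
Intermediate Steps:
(C*W(-5, -9))*87 = -72*(-3 - 5)*87 = -72*(-8)*87 = 576*87 = 50112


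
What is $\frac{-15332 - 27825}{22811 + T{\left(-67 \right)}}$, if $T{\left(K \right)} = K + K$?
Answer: $- \frac{43157}{22677} \approx -1.9031$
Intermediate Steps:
$T{\left(K \right)} = 2 K$
$\frac{-15332 - 27825}{22811 + T{\left(-67 \right)}} = \frac{-15332 - 27825}{22811 + 2 \left(-67\right)} = - \frac{43157}{22811 - 134} = - \frac{43157}{22677}$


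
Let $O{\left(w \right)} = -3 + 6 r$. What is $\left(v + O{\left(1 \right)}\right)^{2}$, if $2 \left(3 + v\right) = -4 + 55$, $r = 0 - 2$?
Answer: $\frac{225}{4} \approx 56.25$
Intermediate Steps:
$r = -2$ ($r = 0 - 2 = -2$)
$v = \frac{45}{2}$ ($v = -3 + \frac{-4 + 55}{2} = -3 + \frac{1}{2} \cdot 51 = -3 + \frac{51}{2} = \frac{45}{2} \approx 22.5$)
$O{\left(w \right)} = -15$ ($O{\left(w \right)} = -3 + 6 \left(-2\right) = -3 - 12 = -15$)
$\left(v + O{\left(1 \right)}\right)^{2} = \left(\frac{45}{2} - 15\right)^{2} = \left(\frac{15}{2}\right)^{2} = \frac{225}{4}$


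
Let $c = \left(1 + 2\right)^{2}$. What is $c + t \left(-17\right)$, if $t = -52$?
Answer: $893$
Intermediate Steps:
$c = 9$ ($c = 3^{2} = 9$)
$c + t \left(-17\right) = 9 - -884 = 9 + 884 = 893$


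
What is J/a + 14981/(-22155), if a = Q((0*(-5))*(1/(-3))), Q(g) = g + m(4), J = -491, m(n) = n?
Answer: -51839/420 ≈ -123.43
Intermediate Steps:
Q(g) = 4 + g (Q(g) = g + 4 = 4 + g)
a = 4 (a = 4 + (0*(-5))*(1/(-3)) = 4 + 0*(1*(-⅓)) = 4 + 0*(-⅓) = 4 + 0 = 4)
J/a + 14981/(-22155) = -491/4 + 14981/(-22155) = -491*¼ + 14981*(-1/22155) = -491/4 - 71/105 = -51839/420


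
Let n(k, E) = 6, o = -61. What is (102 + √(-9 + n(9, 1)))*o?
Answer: -6222 - 61*I*√3 ≈ -6222.0 - 105.66*I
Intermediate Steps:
(102 + √(-9 + n(9, 1)))*o = (102 + √(-9 + 6))*(-61) = (102 + √(-3))*(-61) = (102 + I*√3)*(-61) = -6222 - 61*I*√3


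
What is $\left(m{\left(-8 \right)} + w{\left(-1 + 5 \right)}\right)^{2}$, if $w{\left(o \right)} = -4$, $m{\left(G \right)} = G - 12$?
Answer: $576$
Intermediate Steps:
$m{\left(G \right)} = -12 + G$
$\left(m{\left(-8 \right)} + w{\left(-1 + 5 \right)}\right)^{2} = \left(\left(-12 - 8\right) - 4\right)^{2} = \left(-20 - 4\right)^{2} = \left(-24\right)^{2} = 576$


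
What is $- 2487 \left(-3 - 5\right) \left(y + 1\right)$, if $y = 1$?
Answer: $39792$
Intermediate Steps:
$- 2487 \left(-3 - 5\right) \left(y + 1\right) = - 2487 \left(-3 - 5\right) \left(1 + 1\right) = - 2487 \left(\left(-8\right) 2\right) = \left(-2487\right) \left(-16\right) = 39792$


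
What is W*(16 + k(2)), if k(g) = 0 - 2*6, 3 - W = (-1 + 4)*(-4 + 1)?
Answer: 48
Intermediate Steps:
W = 12 (W = 3 - (-1 + 4)*(-4 + 1) = 3 - 3*(-3) = 3 - 1*(-9) = 3 + 9 = 12)
k(g) = -12 (k(g) = 0 - 12 = -12)
W*(16 + k(2)) = 12*(16 - 12) = 12*4 = 48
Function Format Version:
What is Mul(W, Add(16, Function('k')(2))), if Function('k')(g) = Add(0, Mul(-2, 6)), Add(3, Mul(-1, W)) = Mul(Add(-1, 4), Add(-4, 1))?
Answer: 48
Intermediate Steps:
W = 12 (W = Add(3, Mul(-1, Mul(Add(-1, 4), Add(-4, 1)))) = Add(3, Mul(-1, Mul(3, -3))) = Add(3, Mul(-1, -9)) = Add(3, 9) = 12)
Function('k')(g) = -12 (Function('k')(g) = Add(0, -12) = -12)
Mul(W, Add(16, Function('k')(2))) = Mul(12, Add(16, -12)) = Mul(12, 4) = 48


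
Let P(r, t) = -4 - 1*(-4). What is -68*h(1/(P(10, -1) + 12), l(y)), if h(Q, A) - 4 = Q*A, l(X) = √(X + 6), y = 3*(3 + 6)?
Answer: -272 - 17*√33/3 ≈ -304.55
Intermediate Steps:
y = 27 (y = 3*9 = 27)
P(r, t) = 0 (P(r, t) = -4 + 4 = 0)
l(X) = √(6 + X)
h(Q, A) = 4 + A*Q (h(Q, A) = 4 + Q*A = 4 + A*Q)
-68*h(1/(P(10, -1) + 12), l(y)) = -68*(4 + √(6 + 27)/(0 + 12)) = -68*(4 + √33/12) = -272 - 17*√33/3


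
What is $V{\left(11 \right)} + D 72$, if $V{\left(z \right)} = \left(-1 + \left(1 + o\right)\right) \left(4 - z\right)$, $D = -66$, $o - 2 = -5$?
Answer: $-4731$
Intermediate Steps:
$o = -3$ ($o = 2 - 5 = -3$)
$V{\left(z \right)} = -12 + 3 z$ ($V{\left(z \right)} = \left(-1 + \left(1 - 3\right)\right) \left(4 - z\right) = \left(-1 - 2\right) \left(4 - z\right) = - 3 \left(4 - z\right) = -12 + 3 z$)
$V{\left(11 \right)} + D 72 = \left(-12 + 3 \cdot 11\right) - 4752 = \left(-12 + 33\right) - 4752 = 21 - 4752 = -4731$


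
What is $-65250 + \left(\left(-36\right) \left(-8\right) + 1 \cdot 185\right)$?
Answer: $-64777$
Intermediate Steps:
$-65250 + \left(\left(-36\right) \left(-8\right) + 1 \cdot 185\right) = -65250 + \left(288 + 185\right) = -65250 + 473 = -64777$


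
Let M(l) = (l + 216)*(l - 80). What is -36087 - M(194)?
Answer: -82827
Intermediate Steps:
M(l) = (-80 + l)*(216 + l) (M(l) = (216 + l)*(-80 + l) = (-80 + l)*(216 + l))
-36087 - M(194) = -36087 - (-17280 + 194**2 + 136*194) = -36087 - (-17280 + 37636 + 26384) = -36087 - 1*46740 = -36087 - 46740 = -82827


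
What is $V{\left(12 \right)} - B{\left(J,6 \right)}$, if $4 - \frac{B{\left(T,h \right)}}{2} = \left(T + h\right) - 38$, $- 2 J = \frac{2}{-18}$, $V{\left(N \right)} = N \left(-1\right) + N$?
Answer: $- \frac{647}{9} \approx -71.889$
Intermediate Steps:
$V{\left(N \right)} = 0$ ($V{\left(N \right)} = - N + N = 0$)
$J = \frac{1}{18}$ ($J = - \frac{2 \frac{1}{-18}}{2} = - \frac{2 \left(- \frac{1}{18}\right)}{2} = \left(- \frac{1}{2}\right) \left(- \frac{1}{9}\right) = \frac{1}{18} \approx 0.055556$)
$B{\left(T,h \right)} = 84 - 2 T - 2 h$ ($B{\left(T,h \right)} = 8 - 2 \left(\left(T + h\right) - 38\right) = 8 - 2 \left(-38 + T + h\right) = 8 - \left(-76 + 2 T + 2 h\right) = 84 - 2 T - 2 h$)
$V{\left(12 \right)} - B{\left(J,6 \right)} = 0 - \left(84 - \frac{1}{9} - 12\right) = 0 - \frac{647}{9} = - \frac{647}{9}$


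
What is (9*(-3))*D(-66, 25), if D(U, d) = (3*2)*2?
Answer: -324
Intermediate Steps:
D(U, d) = 12 (D(U, d) = 6*2 = 12)
(9*(-3))*D(-66, 25) = (9*(-3))*12 = -27*12 = -324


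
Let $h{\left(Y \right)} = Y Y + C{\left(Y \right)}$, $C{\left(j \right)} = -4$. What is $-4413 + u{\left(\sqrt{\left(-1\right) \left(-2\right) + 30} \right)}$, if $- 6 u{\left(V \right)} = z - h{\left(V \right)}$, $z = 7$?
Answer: $- \frac{8819}{2} \approx -4409.5$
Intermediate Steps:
$h{\left(Y \right)} = -4 + Y^{2}$ ($h{\left(Y \right)} = Y Y - 4 = Y^{2} - 4 = -4 + Y^{2}$)
$u{\left(V \right)} = - \frac{11}{6} + \frac{V^{2}}{6}$ ($u{\left(V \right)} = - \frac{7 - \left(-4 + V^{2}\right)}{6} = - \frac{11 - V^{2}}{6} = - \frac{11}{6} + \frac{V^{2}}{6}$)
$-4413 + u{\left(\sqrt{\left(-1\right) \left(-2\right) + 30} \right)} = -4413 - \left(\frac{11}{6} - \frac{\left(\sqrt{\left(-1\right) \left(-2\right) + 30}\right)^{2}}{6}\right) = -4413 - \left(\frac{11}{6} - \frac{\left(\sqrt{2 + 30}\right)^{2}}{6}\right) = -4413 - \left(\frac{11}{6} - \frac{\left(\sqrt{32}\right)^{2}}{6}\right) = -4413 - \left(\frac{11}{6} - \frac{\left(4 \sqrt{2}\right)^{2}}{6}\right) = -4413 + \left(- \frac{11}{6} + \frac{1}{6} \cdot 32\right) = -4413 + \left(- \frac{11}{6} + \frac{16}{3}\right) = -4413 + \frac{7}{2} = - \frac{8819}{2}$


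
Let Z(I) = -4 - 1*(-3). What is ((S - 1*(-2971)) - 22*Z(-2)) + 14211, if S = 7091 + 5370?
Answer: 29665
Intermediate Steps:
Z(I) = -1 (Z(I) = -4 + 3 = -1)
S = 12461
((S - 1*(-2971)) - 22*Z(-2)) + 14211 = ((12461 - 1*(-2971)) - 22*(-1)) + 14211 = ((12461 + 2971) + 22) + 14211 = (15432 + 22) + 14211 = 15454 + 14211 = 29665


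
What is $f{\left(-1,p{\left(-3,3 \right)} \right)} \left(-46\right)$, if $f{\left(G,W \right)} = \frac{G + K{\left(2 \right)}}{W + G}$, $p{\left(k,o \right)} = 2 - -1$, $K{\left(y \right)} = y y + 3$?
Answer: $-138$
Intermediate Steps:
$K{\left(y \right)} = 3 + y^{2}$ ($K{\left(y \right)} = y^{2} + 3 = 3 + y^{2}$)
$p{\left(k,o \right)} = 3$ ($p{\left(k,o \right)} = 2 + 1 = 3$)
$f{\left(G,W \right)} = \frac{7 + G}{G + W}$ ($f{\left(G,W \right)} = \frac{G + \left(3 + 2^{2}\right)}{W + G} = \frac{G + \left(3 + 4\right)}{G + W} = \frac{G + 7}{G + W} = \frac{7 + G}{G + W}$)
$f{\left(-1,p{\left(-3,3 \right)} \right)} \left(-46\right) = \frac{7 - 1}{-1 + 3} \left(-46\right) = \frac{1}{2} \cdot 6 \left(-46\right) = 3 \left(-46\right) = -138$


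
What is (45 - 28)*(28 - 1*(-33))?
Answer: 1037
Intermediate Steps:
(45 - 28)*(28 - 1*(-33)) = 17*(28 + 33) = 17*61 = 1037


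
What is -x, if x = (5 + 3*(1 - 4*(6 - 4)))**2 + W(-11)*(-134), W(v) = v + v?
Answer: -3204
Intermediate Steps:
W(v) = 2*v
x = 3204 (x = (5 + 3*(1 - 4*(6 - 4)))**2 + (2*(-11))*(-134) = (5 + 3*(1 - 4*2))**2 - 22*(-134) = (5 + 3*(1 - 8))**2 + 2948 = (5 + 3*(-7))**2 + 2948 = (5 - 21)**2 + 2948 = (-16)**2 + 2948 = 256 + 2948 = 3204)
-x = -1*3204 = -3204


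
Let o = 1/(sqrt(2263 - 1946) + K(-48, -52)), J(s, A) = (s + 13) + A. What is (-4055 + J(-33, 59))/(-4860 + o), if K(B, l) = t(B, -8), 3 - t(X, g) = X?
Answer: 44578359024/53946670681 - 4016*sqrt(317)/53946670681 ≈ 0.82634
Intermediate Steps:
J(s, A) = 13 + A + s (J(s, A) = (13 + s) + A = 13 + A + s)
t(X, g) = 3 - X
K(B, l) = 3 - B
o = 1/(51 + sqrt(317)) (o = 1/(sqrt(2263 - 1946) + (3 - 1*(-48))) = 1/(sqrt(317) + (3 + 48)) = 1/(sqrt(317) + 51) = 1/(51 + sqrt(317)) ≈ 0.014534)
(-4055 + J(-33, 59))/(-4860 + o) = (-4055 + (13 + 59 - 33))/(-4860 + (51/2284 - sqrt(317)/2284)) = (-4055 + 39)/(-11100189/2284 - sqrt(317)/2284) = -4016/(-11100189/2284 - sqrt(317)/2284)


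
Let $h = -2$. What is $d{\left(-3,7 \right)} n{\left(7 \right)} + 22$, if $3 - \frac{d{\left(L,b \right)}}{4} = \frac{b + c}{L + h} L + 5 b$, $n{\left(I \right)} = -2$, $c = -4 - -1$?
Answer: $\frac{1486}{5} \approx 297.2$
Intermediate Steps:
$c = -3$ ($c = -4 + 1 = -3$)
$d{\left(L,b \right)} = 12 - 20 b - \frac{4 L \left(-3 + b\right)}{-2 + L}$ ($d{\left(L,b \right)} = 12 - 4 \left(\frac{b - 3}{L - 2} L + 5 b\right) = 12 - 4 \left(\frac{-3 + b}{-2 + L} L + 5 b\right) = 12 - 4 \left(\frac{L \left(-3 + b\right)}{-2 + L} + 5 b\right) = 12 - 4 \left(5 b + \frac{L \left(-3 + b\right)}{-2 + L}\right) = 12 - \left(20 b + \frac{4 L \left(-3 + b\right)}{-2 + L}\right) = 12 - 20 b - \frac{4 L \left(-3 + b\right)}{-2 + L}$)
$d{\left(-3,7 \right)} n{\left(7 \right)} + 22 = \frac{8 \left(-3 + 3 \left(-3\right) + 5 \cdot 7 - \left(-9\right) 7\right)}{-2 - 3} \left(-2\right) + 22 = \frac{8 \left(-3 - 9 + 35 + 63\right)}{-5} \left(-2\right) + 22 = 8 \left(- \frac{1}{5}\right) 86 \left(-2\right) + 22 = \left(- \frac{688}{5}\right) \left(-2\right) + 22 = \frac{1376}{5} + 22 = \frac{1486}{5}$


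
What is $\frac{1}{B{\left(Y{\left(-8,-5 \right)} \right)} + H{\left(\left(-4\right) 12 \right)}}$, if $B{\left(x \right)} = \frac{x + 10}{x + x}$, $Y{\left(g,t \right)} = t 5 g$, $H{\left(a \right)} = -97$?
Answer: $- \frac{40}{3859} \approx -0.010365$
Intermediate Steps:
$Y{\left(g,t \right)} = 5 g t$ ($Y{\left(g,t \right)} = 5 t g = 5 g t$)
$B{\left(x \right)} = \frac{10 + x}{2 x}$
$\frac{1}{B{\left(Y{\left(-8,-5 \right)} \right)} + H{\left(\left(-4\right) 12 \right)}} = \frac{1}{\frac{10 + 5 \left(-8\right) \left(-5\right)}{2 \cdot 5 \left(-8\right) \left(-5\right)} - 97} = \frac{1}{\frac{10 + 200}{2 \cdot 200} - 97} = \frac{1}{\frac{1}{2} \cdot \frac{1}{200} \cdot 210 - 97} = \frac{1}{\frac{21}{40} - 97} = \frac{1}{- \frac{3859}{40}} = - \frac{40}{3859}$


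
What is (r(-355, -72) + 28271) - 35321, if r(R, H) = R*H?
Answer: 18510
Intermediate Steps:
r(R, H) = H*R
(r(-355, -72) + 28271) - 35321 = (-72*(-355) + 28271) - 35321 = (25560 + 28271) - 35321 = 53831 - 35321 = 18510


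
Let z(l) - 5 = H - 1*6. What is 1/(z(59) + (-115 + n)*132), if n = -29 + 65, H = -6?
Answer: -1/10435 ≈ -9.5831e-5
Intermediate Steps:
z(l) = -7 (z(l) = 5 + (-6 - 1*6) = 5 + (-6 - 6) = 5 - 12 = -7)
n = 36
1/(z(59) + (-115 + n)*132) = 1/(-7 + (-115 + 36)*132) = 1/(-7 - 79*132) = 1/(-7 - 10428) = 1/(-10435) = -1/10435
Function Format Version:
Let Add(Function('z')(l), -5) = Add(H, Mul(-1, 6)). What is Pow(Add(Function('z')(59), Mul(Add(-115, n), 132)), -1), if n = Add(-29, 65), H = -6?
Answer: Rational(-1, 10435) ≈ -9.5831e-5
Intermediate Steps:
Function('z')(l) = -7 (Function('z')(l) = Add(5, Add(-6, Mul(-1, 6))) = Add(5, Add(-6, -6)) = Add(5, -12) = -7)
n = 36
Pow(Add(Function('z')(59), Mul(Add(-115, n), 132)), -1) = Pow(Add(-7, Mul(Add(-115, 36), 132)), -1) = Pow(Add(-7, Mul(-79, 132)), -1) = Pow(Add(-7, -10428), -1) = Pow(-10435, -1) = Rational(-1, 10435)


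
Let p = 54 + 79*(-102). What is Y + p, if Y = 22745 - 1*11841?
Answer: 2900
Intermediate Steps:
Y = 10904 (Y = 22745 - 11841 = 10904)
p = -8004 (p = 54 - 8058 = -8004)
Y + p = 10904 - 8004 = 2900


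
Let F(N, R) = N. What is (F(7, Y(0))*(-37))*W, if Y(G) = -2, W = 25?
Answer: -6475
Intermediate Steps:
(F(7, Y(0))*(-37))*W = (7*(-37))*25 = -259*25 = -6475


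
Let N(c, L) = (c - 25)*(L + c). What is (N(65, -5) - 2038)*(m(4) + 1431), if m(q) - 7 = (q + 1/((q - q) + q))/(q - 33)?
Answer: 30189171/58 ≈ 5.2050e+5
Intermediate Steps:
N(c, L) = (-25 + c)*(L + c)
m(q) = 7 + (q + 1/q)/(-33 + q) (m(q) = 7 + (q + 1/((q - q) + q))/(q - 33) = 7 + (q + 1/(0 + q))/(-33 + q) = 7 + (q + 1/q)/(-33 + q))
(N(65, -5) - 2038)*(m(4) + 1431) = ((65² - 25*(-5) - 25*65 - 5*65) - 2038)*((1 - 231*4 + 8*4²)/(4*(-33 + 4)) + 1431) = ((4225 + 125 - 1625 - 325) - 2038)*((¼)*(1 - 924 + 8*16)/(-29) + 1431) = (2400 - 2038)*((¼)*(-1/29)*(1 - 924 + 128) + 1431) = 362*((¼)*(-1/29)*(-795) + 1431) = 362*(795/116 + 1431) = 362*(166791/116) = 30189171/58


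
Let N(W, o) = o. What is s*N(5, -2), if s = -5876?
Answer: 11752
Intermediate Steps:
s*N(5, -2) = -5876*(-2) = 11752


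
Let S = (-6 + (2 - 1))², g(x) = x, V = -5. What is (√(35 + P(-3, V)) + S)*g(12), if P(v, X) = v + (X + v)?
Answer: 300 + 24*√6 ≈ 358.79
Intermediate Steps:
P(v, X) = X + 2*v
S = 25 (S = (-6 + 1)² = (-5)² = 25)
(√(35 + P(-3, V)) + S)*g(12) = (√(35 + (-5 + 2*(-3))) + 25)*12 = (√(35 + (-5 - 6)) + 25)*12 = (√(35 - 11) + 25)*12 = (√24 + 25)*12 = (2*√6 + 25)*12 = (25 + 2*√6)*12 = 300 + 24*√6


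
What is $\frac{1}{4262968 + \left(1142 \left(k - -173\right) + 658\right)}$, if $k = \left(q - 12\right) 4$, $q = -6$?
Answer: $\frac{1}{4378968} \approx 2.2836 \cdot 10^{-7}$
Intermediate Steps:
$k = -72$ ($k = \left(-6 - 12\right) 4 = \left(-18\right) 4 = -72$)
$\frac{1}{4262968 + \left(1142 \left(k - -173\right) + 658\right)} = \frac{1}{4262968 + \left(1142 \left(-72 - -173\right) + 658\right)} = \frac{1}{4262968 + \left(1142 \left(-72 + 173\right) + 658\right)} = \frac{1}{4262968 + \left(1142 \cdot 101 + 658\right)} = \frac{1}{4262968 + \left(115342 + 658\right)} = \frac{1}{4262968 + 116000} = \frac{1}{4378968}$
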